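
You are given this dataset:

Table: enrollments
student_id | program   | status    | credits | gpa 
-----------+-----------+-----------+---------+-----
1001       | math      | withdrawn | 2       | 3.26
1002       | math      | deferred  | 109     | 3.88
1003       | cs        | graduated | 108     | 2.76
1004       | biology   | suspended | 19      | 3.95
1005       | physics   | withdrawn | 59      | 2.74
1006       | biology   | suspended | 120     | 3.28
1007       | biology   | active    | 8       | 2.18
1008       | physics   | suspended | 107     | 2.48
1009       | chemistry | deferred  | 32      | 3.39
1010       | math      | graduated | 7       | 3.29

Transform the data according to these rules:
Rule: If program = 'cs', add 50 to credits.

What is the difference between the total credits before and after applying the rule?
50

Step 1: Original sum of credits = 571
Step 2: 1 records have program = 'cs'
Step 3: Each affected record changes by 50
Step 4: Total change = 1 × 50 = 50
Step 5: New sum = 571 + 50 = 621
Step 6: Difference = |621 - 571| = 50
        (Sum increased by 50)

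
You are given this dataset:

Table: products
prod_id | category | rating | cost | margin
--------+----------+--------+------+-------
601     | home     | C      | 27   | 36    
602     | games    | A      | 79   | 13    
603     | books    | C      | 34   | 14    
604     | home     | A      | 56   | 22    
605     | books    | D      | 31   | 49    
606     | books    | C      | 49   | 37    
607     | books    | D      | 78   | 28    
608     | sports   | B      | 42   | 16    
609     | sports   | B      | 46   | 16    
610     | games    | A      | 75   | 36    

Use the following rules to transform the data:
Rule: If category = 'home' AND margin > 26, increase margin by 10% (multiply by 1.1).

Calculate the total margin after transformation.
270.6

Step 1: Find records where category = 'home' AND margin > 26
Step 2: 1 records match, summing to 36
Step 3: After multiplier: 36 × 1.1 = 39.6
Step 4: Unaffected records sum: 231
Step 5: Final sum = 39.6 + 231 = 270.6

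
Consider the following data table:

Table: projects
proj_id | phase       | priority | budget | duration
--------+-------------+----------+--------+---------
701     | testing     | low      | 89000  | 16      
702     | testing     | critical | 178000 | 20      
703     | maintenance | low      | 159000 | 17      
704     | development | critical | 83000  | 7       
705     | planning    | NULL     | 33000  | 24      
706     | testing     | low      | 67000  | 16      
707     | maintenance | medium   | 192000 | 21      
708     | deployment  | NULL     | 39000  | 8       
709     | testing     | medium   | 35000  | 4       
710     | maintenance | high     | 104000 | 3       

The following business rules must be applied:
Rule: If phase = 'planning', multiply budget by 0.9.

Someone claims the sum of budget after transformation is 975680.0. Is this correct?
No, the correct result is 975700.0.

Step 1: Calculate the correct sum after transformation
Step 2: Apply multiplier 0.9 to records where phase = 'planning'
Step 3: Correct result = 975700.0
Step 4: Claimed result = 975680.0
Step 5: 975700.0 ≠ 975680.0
Conclusion: The claimed result is incorrect. The correct answer is 975700.0.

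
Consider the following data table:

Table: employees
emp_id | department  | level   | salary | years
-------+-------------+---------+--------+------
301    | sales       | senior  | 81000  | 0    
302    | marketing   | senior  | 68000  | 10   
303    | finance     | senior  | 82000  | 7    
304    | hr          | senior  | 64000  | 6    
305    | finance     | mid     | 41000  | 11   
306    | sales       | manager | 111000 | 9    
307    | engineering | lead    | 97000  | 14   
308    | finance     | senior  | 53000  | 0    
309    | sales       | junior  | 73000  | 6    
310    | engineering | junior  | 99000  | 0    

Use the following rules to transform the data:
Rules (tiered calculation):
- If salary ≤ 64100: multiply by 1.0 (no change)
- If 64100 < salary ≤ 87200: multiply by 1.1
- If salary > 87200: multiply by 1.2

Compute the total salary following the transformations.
860800.0

Step 1: Tier 1 (salary ≤ 64100): 3 records, sum = 158000 × 1.0 = 158000.0
Step 2: Tier 2 (64100 < salary ≤ 87200): 4 records, sum = 304000 × 1.1 = 334400.0
Step 3: Tier 3 (salary > 87200): 3 records, sum = 307000 × 1.2 = 368400.0
Step 4: Final sum = 158000.0 + 334400.0 + 368400.0 = 860800.0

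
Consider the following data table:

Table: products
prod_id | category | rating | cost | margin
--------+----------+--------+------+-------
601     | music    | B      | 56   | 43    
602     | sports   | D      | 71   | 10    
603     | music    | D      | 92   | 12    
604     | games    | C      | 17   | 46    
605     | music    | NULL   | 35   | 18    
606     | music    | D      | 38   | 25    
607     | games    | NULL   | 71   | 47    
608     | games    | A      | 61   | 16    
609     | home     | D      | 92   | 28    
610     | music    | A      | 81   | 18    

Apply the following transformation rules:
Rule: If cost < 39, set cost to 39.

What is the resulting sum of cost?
641

Step 1: 3 records have cost < 39
Step 2: These records originally summed to 90
Step 3: After setting to minimum: 3 × 39 = 117
Step 4: Unaffected records sum: 524
Step 5: Final sum = 117 + 524 = 641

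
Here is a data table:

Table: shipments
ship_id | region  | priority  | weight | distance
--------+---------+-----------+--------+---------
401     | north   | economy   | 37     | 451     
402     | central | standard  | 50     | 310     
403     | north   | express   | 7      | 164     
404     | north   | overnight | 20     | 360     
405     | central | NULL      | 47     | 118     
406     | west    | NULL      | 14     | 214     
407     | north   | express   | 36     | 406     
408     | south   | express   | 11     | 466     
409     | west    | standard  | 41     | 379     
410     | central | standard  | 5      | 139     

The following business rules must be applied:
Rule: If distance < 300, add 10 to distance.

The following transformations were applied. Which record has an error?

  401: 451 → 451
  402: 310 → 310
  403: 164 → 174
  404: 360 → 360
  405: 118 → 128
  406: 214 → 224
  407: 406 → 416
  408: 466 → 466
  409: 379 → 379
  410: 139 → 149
Record 407 has an error. The correct transformed value should be 406, not 416.

Step 1: Check each record against the rule
Step 2: Record 407 has distance = 406
Step 3: Since 406 >= 300, the bonus should not have been applied
Step 4: Correct value = 406, but claimed value = 416
Conclusion: Record 407 has the error.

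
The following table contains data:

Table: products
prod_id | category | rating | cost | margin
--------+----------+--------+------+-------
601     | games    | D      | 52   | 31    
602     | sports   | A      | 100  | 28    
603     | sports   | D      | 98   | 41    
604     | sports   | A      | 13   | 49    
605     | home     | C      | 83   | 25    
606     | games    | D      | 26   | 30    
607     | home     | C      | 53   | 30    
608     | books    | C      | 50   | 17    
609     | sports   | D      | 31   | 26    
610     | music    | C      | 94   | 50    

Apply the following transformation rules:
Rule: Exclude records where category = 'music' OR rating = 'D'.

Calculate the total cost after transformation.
299

Step 1: Find records where category = 'music' OR rating = 'D'
Step 2: 5 records match, summing to 301
Step 3: Original sum: 600
Step 4: Remaining sum = 600 - 301 = 299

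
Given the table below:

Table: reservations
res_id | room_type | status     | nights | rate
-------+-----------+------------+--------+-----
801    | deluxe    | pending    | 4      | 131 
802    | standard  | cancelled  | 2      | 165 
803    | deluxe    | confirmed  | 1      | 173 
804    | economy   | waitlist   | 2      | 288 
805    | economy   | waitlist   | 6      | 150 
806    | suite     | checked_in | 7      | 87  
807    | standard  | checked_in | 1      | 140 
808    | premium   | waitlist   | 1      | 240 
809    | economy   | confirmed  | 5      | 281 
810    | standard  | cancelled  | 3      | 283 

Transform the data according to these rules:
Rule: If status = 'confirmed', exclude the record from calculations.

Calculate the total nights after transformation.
26

Step 1: Identify records where status = 'confirmed'
Step 2: The excluded records sum to 6
Step 3: Original total nights = 32
Step 4: Remaining total = 32 - 6 = 26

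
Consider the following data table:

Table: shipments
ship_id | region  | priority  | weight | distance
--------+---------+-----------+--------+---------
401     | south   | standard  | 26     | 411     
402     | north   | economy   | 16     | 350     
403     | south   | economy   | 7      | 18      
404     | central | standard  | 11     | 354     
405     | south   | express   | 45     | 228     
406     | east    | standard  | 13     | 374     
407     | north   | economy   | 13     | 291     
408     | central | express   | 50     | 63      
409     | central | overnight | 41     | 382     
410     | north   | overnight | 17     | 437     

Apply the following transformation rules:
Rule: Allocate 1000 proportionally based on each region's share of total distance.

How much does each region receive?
central: 274.76, east: 128.61, north: 370.7, south: 225.93

Step 1: Calculate total distance = 2908
Step 2: Calculate each region's proportion:
  central: 799/2908 = 27.48% → 274.76
  east: 374/2908 = 12.86% → 128.61
  north: 1078/2908 = 37.07% → 370.7
  south: 657/2908 = 22.59% → 225.93
Step 3: Verify: sum of allocations ≈ 1000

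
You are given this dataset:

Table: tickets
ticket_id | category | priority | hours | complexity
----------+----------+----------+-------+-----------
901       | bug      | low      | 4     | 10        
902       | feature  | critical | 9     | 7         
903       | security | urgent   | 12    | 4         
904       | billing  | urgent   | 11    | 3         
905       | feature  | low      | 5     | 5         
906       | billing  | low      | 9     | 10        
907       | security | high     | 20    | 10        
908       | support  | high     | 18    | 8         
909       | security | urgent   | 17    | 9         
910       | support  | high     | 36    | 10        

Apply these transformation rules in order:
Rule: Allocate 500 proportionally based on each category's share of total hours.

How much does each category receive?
billing: 70.92, bug: 14.18, feature: 49.65, security: 173.76, support: 191.49

Step 1: Calculate total hours = 141
Step 2: Calculate each category's proportion:
  billing: 20/141 = 14.18% → 70.92
  bug: 4/141 = 2.84% → 14.18
  feature: 14/141 = 9.93% → 49.65
  security: 49/141 = 34.75% → 173.76
  support: 54/141 = 38.30% → 191.49
Step 3: Verify: sum of allocations ≈ 500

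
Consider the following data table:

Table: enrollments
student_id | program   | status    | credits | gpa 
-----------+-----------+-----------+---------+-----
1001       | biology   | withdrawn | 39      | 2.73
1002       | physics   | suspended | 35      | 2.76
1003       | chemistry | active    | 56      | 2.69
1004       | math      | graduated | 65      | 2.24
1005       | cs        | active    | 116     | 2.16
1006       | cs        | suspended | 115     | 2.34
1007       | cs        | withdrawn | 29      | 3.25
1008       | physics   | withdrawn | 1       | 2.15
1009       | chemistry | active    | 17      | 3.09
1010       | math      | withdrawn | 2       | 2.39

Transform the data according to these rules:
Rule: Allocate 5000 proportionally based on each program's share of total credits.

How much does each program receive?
biology: 410.53, chemistry: 768.42, cs: 2736.84, math: 705.26, physics: 378.95

Step 1: Calculate total credits = 475
Step 2: Calculate each program's proportion:
  biology: 39/475 = 8.21% → 410.53
  chemistry: 73/475 = 15.37% → 768.42
  cs: 260/475 = 54.74% → 2736.84
  math: 67/475 = 14.11% → 705.26
  physics: 36/475 = 7.58% → 378.95
Step 3: Verify: sum of allocations ≈ 5000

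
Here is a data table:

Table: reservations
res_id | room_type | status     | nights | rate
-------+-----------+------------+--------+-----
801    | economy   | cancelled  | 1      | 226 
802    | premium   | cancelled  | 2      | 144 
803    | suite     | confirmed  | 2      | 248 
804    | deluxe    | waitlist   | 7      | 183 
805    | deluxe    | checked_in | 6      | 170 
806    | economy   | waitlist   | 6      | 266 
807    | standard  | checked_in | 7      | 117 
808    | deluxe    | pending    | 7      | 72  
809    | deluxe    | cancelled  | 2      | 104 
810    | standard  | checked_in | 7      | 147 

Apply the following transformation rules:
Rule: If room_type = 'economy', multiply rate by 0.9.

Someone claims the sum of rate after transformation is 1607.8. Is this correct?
No, the correct result is 1627.8.

Step 1: Calculate the correct sum after transformation
Step 2: Apply multiplier 0.9 to records where room_type = 'economy'
Step 3: Correct result = 1627.8
Step 4: Claimed result = 1607.8
Step 5: 1627.8 ≠ 1607.8
Conclusion: The claimed result is incorrect. The correct answer is 1627.8.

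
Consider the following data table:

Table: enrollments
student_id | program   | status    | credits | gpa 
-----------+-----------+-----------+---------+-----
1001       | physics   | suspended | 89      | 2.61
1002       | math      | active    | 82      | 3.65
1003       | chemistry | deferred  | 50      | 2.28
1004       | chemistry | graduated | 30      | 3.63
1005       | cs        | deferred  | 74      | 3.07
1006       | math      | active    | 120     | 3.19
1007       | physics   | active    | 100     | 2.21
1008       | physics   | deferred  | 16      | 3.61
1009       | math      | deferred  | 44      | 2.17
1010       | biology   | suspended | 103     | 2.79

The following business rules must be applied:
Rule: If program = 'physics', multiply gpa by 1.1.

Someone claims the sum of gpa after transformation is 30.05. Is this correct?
Yes, the result is correct.

Step 1: Calculate the correct sum after transformation
Step 2: Apply multiplier 1.1 to records where program = 'physics'
Step 3: Correct result = 30.05
Step 4: Claimed result = 30.05
Step 5: 30.05 = 30.05 ✓
Conclusion: The claimed result is correct.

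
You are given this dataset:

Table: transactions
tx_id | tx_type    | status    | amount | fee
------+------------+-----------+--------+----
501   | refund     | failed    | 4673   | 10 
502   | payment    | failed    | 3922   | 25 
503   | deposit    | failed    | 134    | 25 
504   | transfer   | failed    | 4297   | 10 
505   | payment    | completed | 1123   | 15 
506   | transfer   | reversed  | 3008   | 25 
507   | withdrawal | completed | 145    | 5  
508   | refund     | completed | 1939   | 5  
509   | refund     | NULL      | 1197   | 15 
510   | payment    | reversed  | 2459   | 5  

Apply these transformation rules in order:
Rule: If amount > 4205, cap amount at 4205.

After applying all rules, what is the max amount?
4205

Step 1: Original maximum amount = 4673
Step 2: Apply cap at 4205
Step 3: 2 records had amount > 4205 and were capped
Step 4: Maximum after transformation = 4205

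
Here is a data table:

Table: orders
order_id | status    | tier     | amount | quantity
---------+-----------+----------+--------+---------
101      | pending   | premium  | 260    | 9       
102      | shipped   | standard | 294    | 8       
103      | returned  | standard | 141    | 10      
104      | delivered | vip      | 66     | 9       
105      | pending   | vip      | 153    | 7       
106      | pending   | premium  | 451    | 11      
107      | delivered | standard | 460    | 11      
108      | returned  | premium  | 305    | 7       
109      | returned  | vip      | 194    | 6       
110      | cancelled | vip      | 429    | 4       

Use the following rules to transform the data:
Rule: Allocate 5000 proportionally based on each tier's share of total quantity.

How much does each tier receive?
premium: 1646.34, standard: 1768.29, vip: 1585.37

Step 1: Calculate total quantity = 82
Step 2: Calculate each tier's proportion:
  premium: 27/82 = 32.93% → 1646.34
  standard: 29/82 = 35.37% → 1768.29
  vip: 26/82 = 31.71% → 1585.37
Step 3: Verify: sum of allocations ≈ 5000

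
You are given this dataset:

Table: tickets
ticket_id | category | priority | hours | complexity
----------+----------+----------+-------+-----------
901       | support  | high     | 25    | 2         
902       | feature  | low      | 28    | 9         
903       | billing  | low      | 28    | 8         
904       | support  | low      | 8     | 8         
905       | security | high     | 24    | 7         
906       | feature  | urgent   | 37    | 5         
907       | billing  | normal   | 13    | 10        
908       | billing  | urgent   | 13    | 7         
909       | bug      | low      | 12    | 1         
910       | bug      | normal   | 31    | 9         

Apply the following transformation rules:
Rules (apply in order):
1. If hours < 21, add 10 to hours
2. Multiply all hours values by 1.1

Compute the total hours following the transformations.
284.9

Step 1: Apply Rule 1 - Add 10 to records with hours < 21
  - 4 records affected: 46 + (4 × 10) = 86
  - Unaffected records: 173
  - Sum after Rule 1: 259
Step 2: Apply Rule 2 - Multiply all by 1.1
  - 259 × 1.1 = 284.9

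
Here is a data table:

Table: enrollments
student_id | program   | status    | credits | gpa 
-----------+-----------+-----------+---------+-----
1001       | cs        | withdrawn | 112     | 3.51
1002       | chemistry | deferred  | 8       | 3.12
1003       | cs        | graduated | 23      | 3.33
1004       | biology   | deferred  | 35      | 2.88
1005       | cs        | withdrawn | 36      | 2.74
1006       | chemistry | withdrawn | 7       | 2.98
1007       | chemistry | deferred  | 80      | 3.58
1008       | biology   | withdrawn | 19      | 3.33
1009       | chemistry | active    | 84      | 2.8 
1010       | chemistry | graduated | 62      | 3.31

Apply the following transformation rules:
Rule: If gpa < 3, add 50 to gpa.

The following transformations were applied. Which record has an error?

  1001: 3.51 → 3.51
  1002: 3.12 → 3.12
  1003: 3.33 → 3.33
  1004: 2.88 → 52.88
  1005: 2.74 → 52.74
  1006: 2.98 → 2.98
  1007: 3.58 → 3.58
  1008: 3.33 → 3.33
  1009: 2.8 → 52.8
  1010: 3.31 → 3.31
Record 1006 has an error. The correct transformed value should be 52.98, not 2.98.

Step 1: Check each record against the rule
Step 2: Record 1006 has gpa = 2.98
Step 3: Since 2.98 < 3, the bonus should have been applied
Step 4: Correct value = 52.98, but claimed value = 2.98
Conclusion: Record 1006 has the error.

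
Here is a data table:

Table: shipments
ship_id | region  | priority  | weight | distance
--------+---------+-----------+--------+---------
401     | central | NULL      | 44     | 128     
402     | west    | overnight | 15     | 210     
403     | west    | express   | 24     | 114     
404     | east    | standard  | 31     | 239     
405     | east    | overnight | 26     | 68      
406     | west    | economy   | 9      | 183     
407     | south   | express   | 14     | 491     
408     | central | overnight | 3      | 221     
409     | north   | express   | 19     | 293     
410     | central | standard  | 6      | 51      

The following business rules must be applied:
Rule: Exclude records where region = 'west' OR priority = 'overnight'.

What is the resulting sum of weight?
114

Step 1: Find records where region = 'west' OR priority = 'overnight'
Step 2: 5 records match, summing to 77
Step 3: Original sum: 191
Step 4: Remaining sum = 191 - 77 = 114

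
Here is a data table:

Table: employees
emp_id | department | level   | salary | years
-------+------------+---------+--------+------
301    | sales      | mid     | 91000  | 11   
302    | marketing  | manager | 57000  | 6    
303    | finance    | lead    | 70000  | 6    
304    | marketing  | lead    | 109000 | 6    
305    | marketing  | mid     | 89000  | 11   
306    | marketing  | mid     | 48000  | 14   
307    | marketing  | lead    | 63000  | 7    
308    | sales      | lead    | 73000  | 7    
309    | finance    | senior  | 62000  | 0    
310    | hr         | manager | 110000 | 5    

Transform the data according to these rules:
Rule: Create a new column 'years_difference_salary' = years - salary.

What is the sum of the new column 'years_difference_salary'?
-771927

Step 1: For each record, compute years - salary
Example calculations:
  11 - 91000 = -90989
  6 - 57000 = -56994
  6 - 70000 = -69994
  ...
Step 2: Sum all derived values
Step 3: Total = -771927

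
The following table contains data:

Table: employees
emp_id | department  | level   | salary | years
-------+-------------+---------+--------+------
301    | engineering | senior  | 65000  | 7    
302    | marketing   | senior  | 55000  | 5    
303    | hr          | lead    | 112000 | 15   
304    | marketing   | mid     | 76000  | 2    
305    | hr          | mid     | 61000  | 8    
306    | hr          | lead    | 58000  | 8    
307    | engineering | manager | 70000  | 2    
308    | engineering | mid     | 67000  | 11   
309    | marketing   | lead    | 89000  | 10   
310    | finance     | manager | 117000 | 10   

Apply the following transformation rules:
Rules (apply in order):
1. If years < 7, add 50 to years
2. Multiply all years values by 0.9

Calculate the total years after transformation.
205.2

Step 1: Apply Rule 1 - Add 50 to records with years < 7
  - 3 records affected: 9 + (3 × 50) = 159
  - Unaffected records: 69
  - Sum after Rule 1: 228
Step 2: Apply Rule 2 - Multiply all by 0.9
  - 228 × 0.9 = 205.2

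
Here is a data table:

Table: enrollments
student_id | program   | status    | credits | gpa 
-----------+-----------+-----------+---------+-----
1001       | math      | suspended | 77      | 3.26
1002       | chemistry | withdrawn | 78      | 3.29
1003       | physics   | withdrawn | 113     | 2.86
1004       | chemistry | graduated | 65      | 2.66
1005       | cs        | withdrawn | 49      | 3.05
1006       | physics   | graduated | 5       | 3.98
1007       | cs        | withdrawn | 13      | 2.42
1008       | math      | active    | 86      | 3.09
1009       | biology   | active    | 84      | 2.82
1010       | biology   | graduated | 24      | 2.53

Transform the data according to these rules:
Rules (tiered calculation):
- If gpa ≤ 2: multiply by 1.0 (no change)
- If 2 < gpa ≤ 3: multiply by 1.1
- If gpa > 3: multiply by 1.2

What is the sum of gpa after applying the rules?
34.62

Step 1: Tier 1 (gpa ≤ 2): 0 records, sum = 0 × 1.0 = 0.0
Step 2: Tier 2 (2 < gpa ≤ 3): 5 records, sum = 13.29 × 1.1 = 14.62
Step 3: Tier 3 (gpa > 3): 5 records, sum = 16.67 × 1.2 = 20.0
Step 4: Final sum = 0.0 + 14.62 + 20.0 = 34.62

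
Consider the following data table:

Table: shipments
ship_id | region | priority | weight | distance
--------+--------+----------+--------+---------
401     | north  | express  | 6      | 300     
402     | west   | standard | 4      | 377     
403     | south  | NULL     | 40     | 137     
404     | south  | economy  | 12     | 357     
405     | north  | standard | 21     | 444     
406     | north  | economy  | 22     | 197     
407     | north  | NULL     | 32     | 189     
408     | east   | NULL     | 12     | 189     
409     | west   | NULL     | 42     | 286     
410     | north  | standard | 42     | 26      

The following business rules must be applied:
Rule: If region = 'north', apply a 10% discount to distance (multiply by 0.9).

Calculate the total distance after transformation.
2386.4

Step 1: Records with region = 'north' have total distance = 1156
Step 2: Apply multiplier: 1156 × 0.9 = 1040.4
Step 3: Other records total: 1346
Step 4: Final sum = 1040.4 + 1346 = 2386.4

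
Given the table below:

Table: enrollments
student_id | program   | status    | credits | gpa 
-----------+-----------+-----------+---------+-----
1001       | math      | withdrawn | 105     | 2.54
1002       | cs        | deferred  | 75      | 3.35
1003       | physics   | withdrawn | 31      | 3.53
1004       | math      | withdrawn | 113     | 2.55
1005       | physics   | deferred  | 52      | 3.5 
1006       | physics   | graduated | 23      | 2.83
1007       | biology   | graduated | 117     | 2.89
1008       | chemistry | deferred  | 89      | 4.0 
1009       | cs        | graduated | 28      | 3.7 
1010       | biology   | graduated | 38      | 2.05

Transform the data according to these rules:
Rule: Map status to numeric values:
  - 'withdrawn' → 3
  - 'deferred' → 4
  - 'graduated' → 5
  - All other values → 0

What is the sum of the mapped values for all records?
41

Step 1: Apply mapping to each record
Step 2: Count by status:
  'withdrawn': 3 records × 3 = 9
  'deferred': 3 records × 4 = 12
  'graduated': 4 records × 5 = 20
Step 3: Sum all mapped values = 41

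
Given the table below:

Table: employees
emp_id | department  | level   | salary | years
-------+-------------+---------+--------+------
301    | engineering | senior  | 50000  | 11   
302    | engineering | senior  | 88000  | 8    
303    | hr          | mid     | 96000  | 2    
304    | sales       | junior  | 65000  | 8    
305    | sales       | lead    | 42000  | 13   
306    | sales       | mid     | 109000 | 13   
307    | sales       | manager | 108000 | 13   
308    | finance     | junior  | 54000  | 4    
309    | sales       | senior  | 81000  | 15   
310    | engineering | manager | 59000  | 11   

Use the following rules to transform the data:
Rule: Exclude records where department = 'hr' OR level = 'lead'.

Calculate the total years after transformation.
83

Step 1: Find records where department = 'hr' OR level = 'lead'
Step 2: 2 records match, summing to 15
Step 3: Original sum: 98
Step 4: Remaining sum = 98 - 15 = 83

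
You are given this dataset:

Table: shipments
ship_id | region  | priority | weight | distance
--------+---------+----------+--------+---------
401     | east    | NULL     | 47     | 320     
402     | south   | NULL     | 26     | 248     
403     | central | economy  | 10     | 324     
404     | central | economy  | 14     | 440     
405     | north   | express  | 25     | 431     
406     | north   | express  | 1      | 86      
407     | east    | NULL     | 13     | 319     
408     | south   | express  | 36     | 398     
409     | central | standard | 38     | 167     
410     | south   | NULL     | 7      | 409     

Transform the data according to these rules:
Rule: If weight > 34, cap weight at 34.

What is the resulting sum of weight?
198

Step 1: 3 records have weight > 34
Step 2: These records originally summed to 121
Step 3: After capping: 3 × 34 = 102
Step 4: Unaffected records sum: 96
Step 5: Final sum = 102 + 96 = 198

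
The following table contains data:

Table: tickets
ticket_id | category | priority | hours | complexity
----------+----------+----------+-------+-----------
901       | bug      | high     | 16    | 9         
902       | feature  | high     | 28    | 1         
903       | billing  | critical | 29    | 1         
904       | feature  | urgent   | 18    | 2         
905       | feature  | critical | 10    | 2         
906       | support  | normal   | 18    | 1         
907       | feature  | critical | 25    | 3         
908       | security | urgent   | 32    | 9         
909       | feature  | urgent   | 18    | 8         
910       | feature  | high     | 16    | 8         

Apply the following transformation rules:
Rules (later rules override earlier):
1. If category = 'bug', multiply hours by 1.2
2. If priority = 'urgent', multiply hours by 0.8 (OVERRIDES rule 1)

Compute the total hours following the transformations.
199.6

Step 1: Rule 2 takes priority for records with priority = 'urgent'
  - 3 records: 68 × 0.8 = 54.4
Step 2: Rule 1 applies to remaining records with category = 'bug'
  - 1 records: 16 × 1.2 = 19.2
Step 3: Other records unchanged: 126
Step 4: Final sum = 54.4 + 19.2 + 126 = 199.6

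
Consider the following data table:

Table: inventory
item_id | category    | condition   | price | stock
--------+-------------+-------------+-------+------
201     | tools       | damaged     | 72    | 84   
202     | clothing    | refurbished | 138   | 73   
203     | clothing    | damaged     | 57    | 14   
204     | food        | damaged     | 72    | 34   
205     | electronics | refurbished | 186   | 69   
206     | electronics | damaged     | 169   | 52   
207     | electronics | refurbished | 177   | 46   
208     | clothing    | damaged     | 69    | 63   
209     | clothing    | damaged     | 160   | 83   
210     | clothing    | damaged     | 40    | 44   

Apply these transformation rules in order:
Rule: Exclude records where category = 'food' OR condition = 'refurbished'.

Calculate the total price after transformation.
567

Step 1: Find records where category = 'food' OR condition = 'refurbished'
Step 2: 4 records match, summing to 573
Step 3: Original sum: 1140
Step 4: Remaining sum = 1140 - 573 = 567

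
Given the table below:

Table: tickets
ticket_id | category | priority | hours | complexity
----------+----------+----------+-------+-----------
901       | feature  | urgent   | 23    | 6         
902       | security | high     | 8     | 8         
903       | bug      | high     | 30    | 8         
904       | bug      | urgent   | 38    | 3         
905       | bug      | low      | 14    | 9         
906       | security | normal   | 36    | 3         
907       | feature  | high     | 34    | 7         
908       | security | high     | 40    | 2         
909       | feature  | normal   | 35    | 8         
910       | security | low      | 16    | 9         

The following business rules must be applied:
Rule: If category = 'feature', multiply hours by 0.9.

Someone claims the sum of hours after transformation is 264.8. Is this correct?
Yes, the result is correct.

Step 1: Calculate the correct sum after transformation
Step 2: Apply multiplier 0.9 to records where category = 'feature'
Step 3: Correct result = 264.8
Step 4: Claimed result = 264.8
Step 5: 264.8 = 264.8 ✓
Conclusion: The claimed result is correct.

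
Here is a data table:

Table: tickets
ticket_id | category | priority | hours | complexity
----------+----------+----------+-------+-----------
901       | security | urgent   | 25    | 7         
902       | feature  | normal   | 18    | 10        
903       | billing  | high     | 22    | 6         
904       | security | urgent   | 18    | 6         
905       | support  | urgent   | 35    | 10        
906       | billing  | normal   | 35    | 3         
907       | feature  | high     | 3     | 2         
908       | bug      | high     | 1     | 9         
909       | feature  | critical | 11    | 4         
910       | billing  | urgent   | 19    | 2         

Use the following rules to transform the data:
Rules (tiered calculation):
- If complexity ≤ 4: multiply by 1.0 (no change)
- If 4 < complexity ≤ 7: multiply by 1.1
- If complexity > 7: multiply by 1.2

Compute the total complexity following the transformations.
66.7

Step 1: Tier 1 (complexity ≤ 4): 4 records, sum = 11 × 1.0 = 11.0
Step 2: Tier 2 (4 < complexity ≤ 7): 3 records, sum = 19 × 1.1 = 20.9
Step 3: Tier 3 (complexity > 7): 3 records, sum = 29 × 1.2 = 34.8
Step 4: Final sum = 11.0 + 20.9 + 34.8 = 66.7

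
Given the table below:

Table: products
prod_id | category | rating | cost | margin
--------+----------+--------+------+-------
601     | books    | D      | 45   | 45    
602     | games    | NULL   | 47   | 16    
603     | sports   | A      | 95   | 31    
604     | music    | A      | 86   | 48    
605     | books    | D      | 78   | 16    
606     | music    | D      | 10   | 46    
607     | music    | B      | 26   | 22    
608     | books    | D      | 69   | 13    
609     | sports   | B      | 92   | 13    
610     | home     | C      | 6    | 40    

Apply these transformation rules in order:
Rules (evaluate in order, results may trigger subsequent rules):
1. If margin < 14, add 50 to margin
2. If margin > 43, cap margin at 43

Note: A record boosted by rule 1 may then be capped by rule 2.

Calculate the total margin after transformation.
340

Step 1: Apply rule 1 to records with margin < 14
  - 2 records get bonus of 50
  - Of these, 2 records then exceed 43 and get capped
Step 2: Apply rule 2 to records with margin > 43
  - 3 records (original) are capped
Step 3: Calculate final sum = 340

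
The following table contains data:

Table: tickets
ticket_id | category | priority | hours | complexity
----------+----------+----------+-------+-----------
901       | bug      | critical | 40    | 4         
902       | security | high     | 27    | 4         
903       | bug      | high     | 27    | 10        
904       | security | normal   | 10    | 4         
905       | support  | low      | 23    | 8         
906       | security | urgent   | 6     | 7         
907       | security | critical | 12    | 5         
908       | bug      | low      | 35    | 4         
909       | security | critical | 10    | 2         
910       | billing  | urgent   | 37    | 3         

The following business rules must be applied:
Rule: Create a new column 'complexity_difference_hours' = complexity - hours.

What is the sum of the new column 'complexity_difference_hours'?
-176

Step 1: For each record, compute complexity - hours
Example calculations:
  4 - 40 = -36
  4 - 27 = -23
  10 - 27 = -17
  ...
Step 2: Sum all derived values
Step 3: Total = -176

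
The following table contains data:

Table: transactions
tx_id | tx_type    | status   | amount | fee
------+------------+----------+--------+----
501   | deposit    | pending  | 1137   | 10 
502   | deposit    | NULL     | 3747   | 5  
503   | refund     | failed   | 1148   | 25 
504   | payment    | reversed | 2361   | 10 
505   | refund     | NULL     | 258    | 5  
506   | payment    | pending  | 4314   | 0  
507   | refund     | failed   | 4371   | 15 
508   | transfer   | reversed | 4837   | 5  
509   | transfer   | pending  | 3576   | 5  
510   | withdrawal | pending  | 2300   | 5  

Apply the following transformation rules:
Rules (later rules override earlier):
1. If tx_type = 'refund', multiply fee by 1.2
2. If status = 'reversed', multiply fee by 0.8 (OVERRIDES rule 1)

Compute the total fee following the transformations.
91.0

Step 1: Rule 2 takes priority for records with status = 'reversed'
  - 2 records: 15 × 0.8 = 12.0
Step 2: Rule 1 applies to remaining records with tx_type = 'refund'
  - 3 records: 45 × 1.2 = 54.0
Step 3: Other records unchanged: 25
Step 4: Final sum = 12.0 + 54.0 + 25 = 91.0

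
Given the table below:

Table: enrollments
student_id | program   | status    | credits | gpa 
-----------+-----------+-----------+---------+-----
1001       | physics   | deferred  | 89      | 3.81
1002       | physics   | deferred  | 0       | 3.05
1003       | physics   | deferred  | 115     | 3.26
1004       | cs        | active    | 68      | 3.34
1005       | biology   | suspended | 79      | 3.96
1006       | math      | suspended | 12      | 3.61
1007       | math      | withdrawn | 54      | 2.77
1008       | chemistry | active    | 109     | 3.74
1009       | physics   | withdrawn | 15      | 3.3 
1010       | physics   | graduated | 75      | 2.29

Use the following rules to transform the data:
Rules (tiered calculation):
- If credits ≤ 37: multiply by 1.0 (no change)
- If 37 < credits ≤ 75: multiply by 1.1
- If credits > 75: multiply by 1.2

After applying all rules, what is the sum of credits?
714.1

Step 1: Tier 1 (credits ≤ 37): 3 records, sum = 27 × 1.0 = 27.0
Step 2: Tier 2 (37 < credits ≤ 75): 3 records, sum = 197 × 1.1 = 216.7
Step 3: Tier 3 (credits > 75): 4 records, sum = 392 × 1.2 = 470.4
Step 4: Final sum = 27.0 + 216.7 + 470.4 = 714.1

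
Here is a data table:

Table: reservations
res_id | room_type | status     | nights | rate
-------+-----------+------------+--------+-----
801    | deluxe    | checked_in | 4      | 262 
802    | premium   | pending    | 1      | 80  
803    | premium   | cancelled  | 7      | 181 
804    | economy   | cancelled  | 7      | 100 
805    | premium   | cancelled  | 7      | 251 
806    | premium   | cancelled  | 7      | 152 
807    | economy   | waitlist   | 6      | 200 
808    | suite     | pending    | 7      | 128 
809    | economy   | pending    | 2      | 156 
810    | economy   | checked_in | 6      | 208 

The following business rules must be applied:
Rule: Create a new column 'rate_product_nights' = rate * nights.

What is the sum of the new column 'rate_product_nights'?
9572

Step 1: For each record, compute rate * nights
Example calculations:
  262 * 4 = 1048
  80 * 1 = 80
  181 * 7 = 1267
  ...
Step 2: Sum all derived values
Step 3: Total = 9572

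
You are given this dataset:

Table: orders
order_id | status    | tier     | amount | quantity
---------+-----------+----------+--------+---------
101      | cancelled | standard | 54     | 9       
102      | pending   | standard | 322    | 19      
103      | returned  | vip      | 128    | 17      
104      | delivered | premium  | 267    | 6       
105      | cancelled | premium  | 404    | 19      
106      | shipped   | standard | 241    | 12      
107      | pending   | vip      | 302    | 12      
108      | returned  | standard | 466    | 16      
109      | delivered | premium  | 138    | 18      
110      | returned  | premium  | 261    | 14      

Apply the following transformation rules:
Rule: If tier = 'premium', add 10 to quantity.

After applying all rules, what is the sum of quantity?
182

Step 1: Count records where tier = 'premium': 4
Step 2: Total bonus added: 4 × 10 = 40
Step 3: Original sum of quantity: 142
Step 4: Final sum = 142 + 40 = 182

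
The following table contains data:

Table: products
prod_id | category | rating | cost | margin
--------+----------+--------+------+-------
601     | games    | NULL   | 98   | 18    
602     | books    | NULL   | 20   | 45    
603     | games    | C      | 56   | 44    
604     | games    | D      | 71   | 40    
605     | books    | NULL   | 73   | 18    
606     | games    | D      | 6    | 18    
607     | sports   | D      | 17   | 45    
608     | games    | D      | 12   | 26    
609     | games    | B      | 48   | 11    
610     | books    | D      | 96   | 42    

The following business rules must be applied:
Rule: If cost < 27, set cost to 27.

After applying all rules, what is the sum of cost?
550

Step 1: 4 records have cost < 27
Step 2: These records originally summed to 55
Step 3: After setting to minimum: 4 × 27 = 108
Step 4: Unaffected records sum: 442
Step 5: Final sum = 108 + 442 = 550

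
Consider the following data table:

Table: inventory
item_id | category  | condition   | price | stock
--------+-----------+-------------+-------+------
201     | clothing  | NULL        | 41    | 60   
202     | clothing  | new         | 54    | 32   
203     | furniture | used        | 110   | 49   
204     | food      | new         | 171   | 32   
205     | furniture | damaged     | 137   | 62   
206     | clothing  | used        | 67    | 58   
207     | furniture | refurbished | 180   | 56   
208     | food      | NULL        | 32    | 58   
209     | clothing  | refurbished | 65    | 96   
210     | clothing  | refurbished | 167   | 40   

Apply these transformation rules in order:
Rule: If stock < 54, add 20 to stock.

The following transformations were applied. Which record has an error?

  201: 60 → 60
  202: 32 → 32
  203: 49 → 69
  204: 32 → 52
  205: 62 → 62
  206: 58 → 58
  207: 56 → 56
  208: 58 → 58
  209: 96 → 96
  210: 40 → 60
Record 202 has an error. The correct transformed value should be 52, not 32.

Step 1: Check each record against the rule
Step 2: Record 202 has stock = 32
Step 3: Since 32 < 54, the bonus should have been applied
Step 4: Correct value = 52, but claimed value = 32
Conclusion: Record 202 has the error.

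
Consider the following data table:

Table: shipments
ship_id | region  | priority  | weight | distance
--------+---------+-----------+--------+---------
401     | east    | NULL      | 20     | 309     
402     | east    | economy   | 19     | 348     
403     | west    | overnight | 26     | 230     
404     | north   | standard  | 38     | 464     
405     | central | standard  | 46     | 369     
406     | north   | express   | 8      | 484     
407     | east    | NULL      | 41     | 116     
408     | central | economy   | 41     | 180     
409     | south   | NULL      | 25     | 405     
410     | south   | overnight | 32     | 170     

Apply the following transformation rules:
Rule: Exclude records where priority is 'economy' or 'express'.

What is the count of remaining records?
7

Step 1: Count records to exclude
  - 2 (economy) + 1 (express) = 3 records
Step 2: Total records: 10
Step 3: Remaining = 10 - 3 = 7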